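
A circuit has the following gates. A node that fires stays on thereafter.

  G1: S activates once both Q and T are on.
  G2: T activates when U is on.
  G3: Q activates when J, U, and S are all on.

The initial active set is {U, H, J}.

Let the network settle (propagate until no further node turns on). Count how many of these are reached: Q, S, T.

1

G2: U on → T on.
Q would need J, U, and S (G3), but S never turns on.
S would need Q and T (G1), but Q never turns on.
T: reached.
Reached: T — 1 of the 3.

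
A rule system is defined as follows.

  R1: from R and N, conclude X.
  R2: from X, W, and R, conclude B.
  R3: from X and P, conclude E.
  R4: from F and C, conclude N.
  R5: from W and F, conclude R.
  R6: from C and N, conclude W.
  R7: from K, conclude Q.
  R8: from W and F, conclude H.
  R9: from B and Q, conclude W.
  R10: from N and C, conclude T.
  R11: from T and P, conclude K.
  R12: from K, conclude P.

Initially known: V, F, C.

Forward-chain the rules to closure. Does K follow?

No

K would need T and P (R11), but P is never established.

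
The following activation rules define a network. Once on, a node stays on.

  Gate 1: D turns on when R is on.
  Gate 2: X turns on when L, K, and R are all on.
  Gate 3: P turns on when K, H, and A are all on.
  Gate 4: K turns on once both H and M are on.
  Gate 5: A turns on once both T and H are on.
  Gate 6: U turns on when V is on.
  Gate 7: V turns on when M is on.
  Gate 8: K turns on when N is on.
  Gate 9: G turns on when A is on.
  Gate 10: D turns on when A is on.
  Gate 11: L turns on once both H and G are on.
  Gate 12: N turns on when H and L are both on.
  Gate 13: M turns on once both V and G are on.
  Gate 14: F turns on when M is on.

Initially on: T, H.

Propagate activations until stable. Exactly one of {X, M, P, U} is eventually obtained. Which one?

Gate 5: T and H on → A on.
Gate 9: A on → G on.
H and G are on, so L turns on (Gate 11).
Gate 12: H and L on → N on.
N is on, so K turns on (Gate 8).
K, H, and A are on, so P turns on (Gate 3).
X would need L, K, and R (Gate 2), but R never turns on. M would need V and G (Gate 13), but V never turns on. U would need V (Gate 6), but V never turns on.

P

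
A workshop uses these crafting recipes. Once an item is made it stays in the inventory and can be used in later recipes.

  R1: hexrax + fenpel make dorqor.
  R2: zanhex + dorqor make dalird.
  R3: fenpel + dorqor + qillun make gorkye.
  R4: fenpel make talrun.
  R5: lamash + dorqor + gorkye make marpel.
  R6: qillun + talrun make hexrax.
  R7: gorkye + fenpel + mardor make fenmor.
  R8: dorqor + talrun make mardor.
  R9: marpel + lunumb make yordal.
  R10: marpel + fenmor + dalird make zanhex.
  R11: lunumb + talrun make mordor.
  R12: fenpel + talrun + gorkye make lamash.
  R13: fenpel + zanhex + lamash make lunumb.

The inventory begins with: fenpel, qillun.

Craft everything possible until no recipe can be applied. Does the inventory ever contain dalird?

No

dalird would need zanhex and dorqor (R2), but zanhex is never obtained.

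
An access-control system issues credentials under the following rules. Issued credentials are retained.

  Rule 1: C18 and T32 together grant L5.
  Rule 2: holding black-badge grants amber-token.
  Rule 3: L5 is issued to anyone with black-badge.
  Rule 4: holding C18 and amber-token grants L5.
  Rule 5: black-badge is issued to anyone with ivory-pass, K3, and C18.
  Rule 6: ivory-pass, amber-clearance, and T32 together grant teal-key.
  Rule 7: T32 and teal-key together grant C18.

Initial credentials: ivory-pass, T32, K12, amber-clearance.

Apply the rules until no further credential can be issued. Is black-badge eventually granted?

No

black-badge would need ivory-pass, K3, and C18 (Rule 5), but K3 is never granted.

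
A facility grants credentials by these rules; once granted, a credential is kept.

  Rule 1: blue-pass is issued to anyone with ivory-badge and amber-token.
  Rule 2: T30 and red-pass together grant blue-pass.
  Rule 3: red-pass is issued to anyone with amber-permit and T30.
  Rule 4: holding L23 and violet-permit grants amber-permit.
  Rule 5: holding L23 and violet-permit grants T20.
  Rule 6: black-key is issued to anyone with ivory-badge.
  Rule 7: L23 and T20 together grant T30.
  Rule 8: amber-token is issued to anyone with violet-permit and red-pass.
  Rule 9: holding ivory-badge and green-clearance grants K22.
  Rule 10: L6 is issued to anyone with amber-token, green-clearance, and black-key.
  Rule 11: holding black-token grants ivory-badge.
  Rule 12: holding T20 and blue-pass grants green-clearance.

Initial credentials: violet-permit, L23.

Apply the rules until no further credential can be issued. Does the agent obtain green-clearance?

Holding L23 and violet-permit grants amber-permit (Rule 4).
Holding L23 and violet-permit grants T20 (Rule 5).
Holding L23 and T20 grants T30 (Rule 7).
Holding amber-permit and T30 grants red-pass (Rule 3).
Holding T30 and red-pass grants blue-pass (Rule 2).
Holding T20 and blue-pass grants green-clearance (Rule 12).

Yes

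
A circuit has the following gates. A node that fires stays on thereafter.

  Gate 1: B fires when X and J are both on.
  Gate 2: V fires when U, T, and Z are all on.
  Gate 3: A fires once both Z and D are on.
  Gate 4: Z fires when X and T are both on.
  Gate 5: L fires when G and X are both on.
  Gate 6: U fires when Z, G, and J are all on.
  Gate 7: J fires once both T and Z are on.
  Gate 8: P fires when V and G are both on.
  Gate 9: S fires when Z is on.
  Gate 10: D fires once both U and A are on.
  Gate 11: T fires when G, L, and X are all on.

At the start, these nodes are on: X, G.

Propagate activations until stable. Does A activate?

No

A would need Z and D (Gate 3), but D never turns on.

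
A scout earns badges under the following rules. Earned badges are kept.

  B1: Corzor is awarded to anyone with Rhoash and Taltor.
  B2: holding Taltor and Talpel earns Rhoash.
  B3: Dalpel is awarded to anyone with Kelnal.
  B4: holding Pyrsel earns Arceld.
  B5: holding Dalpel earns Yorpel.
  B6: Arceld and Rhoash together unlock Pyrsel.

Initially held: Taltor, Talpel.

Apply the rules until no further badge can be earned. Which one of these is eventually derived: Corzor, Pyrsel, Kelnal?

With Taltor and Talpel, Rhoash is earned (B2).
With Rhoash and Taltor, Corzor is earned (B1).
No rule produces Kelnal, and it is not given. Pyrsel would need Arceld and Rhoash (B6), but Arceld is never earned.

Corzor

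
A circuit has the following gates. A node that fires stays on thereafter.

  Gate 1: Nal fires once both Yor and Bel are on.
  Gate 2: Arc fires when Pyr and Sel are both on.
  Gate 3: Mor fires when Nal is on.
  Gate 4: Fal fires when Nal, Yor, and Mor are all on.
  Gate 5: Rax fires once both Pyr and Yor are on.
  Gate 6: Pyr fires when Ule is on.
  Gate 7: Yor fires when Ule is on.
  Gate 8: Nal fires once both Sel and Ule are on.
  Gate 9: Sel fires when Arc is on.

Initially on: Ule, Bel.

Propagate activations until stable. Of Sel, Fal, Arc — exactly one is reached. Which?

Ule is on, so Yor fires (Gate 7).
Gate 1: Yor and Bel on → Nal on.
Gate 3: Nal on → Mor on.
Nal, Yor, and Mor are on, so Fal fires (Gate 4).
Arc would need Pyr and Sel (Gate 2), but Sel never turns on. Sel would need Arc (Gate 9), but Arc never turns on.

Fal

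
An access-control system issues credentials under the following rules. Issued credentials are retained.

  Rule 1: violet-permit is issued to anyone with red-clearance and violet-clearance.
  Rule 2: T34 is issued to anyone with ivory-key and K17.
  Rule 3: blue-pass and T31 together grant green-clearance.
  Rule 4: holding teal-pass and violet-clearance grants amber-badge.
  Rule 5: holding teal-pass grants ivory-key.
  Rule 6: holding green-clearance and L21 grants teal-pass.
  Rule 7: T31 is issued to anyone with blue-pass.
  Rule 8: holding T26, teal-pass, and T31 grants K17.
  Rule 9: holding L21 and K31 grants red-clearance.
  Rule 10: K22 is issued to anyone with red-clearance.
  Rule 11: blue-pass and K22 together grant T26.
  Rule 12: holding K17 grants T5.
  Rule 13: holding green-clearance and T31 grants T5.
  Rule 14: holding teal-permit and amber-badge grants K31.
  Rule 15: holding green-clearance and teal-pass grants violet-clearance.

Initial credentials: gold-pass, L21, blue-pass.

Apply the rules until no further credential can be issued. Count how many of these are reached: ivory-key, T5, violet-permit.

2

Holding blue-pass grants T31 (Rule 7).
Holding blue-pass and T31 grants green-clearance (Rule 3).
Holding green-clearance and L21 grants teal-pass (Rule 6).
Holding green-clearance and T31 grants T5 (Rule 13).
Holding teal-pass grants ivory-key (Rule 5).
ivory-key: reached.
T5: reached.
violet-permit would need red-clearance and violet-clearance (Rule 1), but red-clearance is never granted.
Reached: ivory-key and T5 — 2 of the 3.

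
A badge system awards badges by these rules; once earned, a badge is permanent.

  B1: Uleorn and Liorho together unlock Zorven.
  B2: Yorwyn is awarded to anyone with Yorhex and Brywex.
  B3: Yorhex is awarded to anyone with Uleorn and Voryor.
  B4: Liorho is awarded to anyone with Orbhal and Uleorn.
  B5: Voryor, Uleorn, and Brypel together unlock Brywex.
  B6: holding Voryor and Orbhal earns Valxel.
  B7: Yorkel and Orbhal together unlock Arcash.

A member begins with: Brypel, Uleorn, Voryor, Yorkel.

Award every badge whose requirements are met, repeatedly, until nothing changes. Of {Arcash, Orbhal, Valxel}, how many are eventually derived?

0

Arcash would need Yorkel and Orbhal (B7), but Orbhal is never earned.
No rule produces Orbhal, and it is not given.
Valxel would need Voryor and Orbhal (B6), but Orbhal is never earned.
None of the 3 are reached.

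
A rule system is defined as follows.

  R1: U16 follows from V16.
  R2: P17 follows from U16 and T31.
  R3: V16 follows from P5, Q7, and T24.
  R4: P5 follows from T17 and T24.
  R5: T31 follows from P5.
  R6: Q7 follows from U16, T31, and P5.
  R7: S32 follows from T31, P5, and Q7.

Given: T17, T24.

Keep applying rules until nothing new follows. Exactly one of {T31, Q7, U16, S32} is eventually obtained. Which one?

T31

From T17 and T24, R4 gives P5.
P5 holds, so T31 follows (R5).
U16 would need V16 (R1), but V16 is never established. Q7 would need U16, T31, and P5 (R6), but U16 is never established. S32 would need T31, P5, and Q7 (R7), but Q7 is never established.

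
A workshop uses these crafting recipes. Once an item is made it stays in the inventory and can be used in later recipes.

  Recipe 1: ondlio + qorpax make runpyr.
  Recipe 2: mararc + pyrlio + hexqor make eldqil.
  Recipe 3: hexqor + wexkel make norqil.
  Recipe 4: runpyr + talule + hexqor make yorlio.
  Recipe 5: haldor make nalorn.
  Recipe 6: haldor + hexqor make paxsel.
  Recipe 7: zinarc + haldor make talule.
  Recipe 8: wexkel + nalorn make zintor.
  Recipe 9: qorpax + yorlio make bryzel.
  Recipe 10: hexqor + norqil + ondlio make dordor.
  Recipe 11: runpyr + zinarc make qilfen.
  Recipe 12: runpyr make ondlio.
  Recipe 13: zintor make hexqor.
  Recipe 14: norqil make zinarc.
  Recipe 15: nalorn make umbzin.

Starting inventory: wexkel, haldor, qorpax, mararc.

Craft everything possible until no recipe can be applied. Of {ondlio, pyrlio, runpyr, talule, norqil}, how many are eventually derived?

Using Recipe 5, haldor makes nalorn.
Using Recipe 8, wexkel and nalorn make zintor.
Using Recipe 13, zintor makes hexqor.
hexqor + wexkel → norqil (Recipe 3).
Using Recipe 14, norqil makes zinarc.
zinarc + haldor → talule (Recipe 7).
ondlio would need runpyr (Recipe 12), but runpyr is never obtained.
No rule produces pyrlio, and it is not given.
runpyr would need ondlio and qorpax (Recipe 1), but ondlio is never obtained.
talule: reached.
norqil: reached.
Reached: talule and norqil — 2 of the 5.

2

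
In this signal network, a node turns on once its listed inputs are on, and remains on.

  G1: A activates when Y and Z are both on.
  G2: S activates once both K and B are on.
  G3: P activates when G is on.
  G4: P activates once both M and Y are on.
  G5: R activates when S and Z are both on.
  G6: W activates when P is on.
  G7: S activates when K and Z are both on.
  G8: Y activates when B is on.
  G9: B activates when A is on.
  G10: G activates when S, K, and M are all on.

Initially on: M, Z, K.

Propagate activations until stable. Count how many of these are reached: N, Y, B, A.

0

No rule produces N, and it is not given.
Y would need B (G8), but B never turns on.
B would need A (G9), but A never turns on.
A would need Y and Z (G1), but Y never turns on.
None of the 4 are reached.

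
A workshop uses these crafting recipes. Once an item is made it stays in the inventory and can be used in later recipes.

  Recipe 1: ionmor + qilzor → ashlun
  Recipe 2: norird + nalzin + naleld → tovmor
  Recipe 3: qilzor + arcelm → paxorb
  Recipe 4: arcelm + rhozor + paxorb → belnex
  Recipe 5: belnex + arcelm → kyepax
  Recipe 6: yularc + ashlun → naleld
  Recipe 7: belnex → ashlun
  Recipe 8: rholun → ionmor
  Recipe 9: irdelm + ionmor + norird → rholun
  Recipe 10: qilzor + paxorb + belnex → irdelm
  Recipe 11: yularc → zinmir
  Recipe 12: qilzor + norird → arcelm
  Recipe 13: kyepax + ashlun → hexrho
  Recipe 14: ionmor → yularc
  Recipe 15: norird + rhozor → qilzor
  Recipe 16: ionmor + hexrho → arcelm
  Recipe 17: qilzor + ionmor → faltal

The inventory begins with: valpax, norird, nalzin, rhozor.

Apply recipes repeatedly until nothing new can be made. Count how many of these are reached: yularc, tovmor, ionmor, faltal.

yularc would need ionmor (Recipe 14), but ionmor is never obtained.
tovmor would need norird, nalzin, and naleld (Recipe 2), but naleld is never obtained.
ionmor would need rholun (Recipe 8), but rholun is never obtained.
faltal would need qilzor and ionmor (Recipe 17), but ionmor is never obtained.
None of the 4 are reached.

0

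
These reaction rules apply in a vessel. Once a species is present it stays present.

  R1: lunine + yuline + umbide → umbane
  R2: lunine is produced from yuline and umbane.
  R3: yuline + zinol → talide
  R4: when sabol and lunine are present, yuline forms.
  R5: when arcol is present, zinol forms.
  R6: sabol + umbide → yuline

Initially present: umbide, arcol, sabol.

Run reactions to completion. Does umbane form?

umbane would need lunine, yuline, and umbide (R1), but lunine never forms.

No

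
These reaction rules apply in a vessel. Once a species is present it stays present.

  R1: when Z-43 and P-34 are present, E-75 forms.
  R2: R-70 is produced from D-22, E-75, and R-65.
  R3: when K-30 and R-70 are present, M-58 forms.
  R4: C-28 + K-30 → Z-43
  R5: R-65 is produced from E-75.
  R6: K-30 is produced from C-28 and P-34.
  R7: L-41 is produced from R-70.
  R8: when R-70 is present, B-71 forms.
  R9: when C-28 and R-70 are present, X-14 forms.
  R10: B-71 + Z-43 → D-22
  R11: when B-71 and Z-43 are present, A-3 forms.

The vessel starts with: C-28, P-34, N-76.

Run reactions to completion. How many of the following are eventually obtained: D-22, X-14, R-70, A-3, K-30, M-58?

C-28 and P-34 present → K-30 forms (R6).
D-22 would need B-71 and Z-43 (R10), but B-71 never forms.
X-14 would need C-28 and R-70 (R9), but R-70 never forms.
R-70 would need D-22, E-75, and R-65 (R2), but D-22 never forms.
A-3 would need B-71 and Z-43 (R11), but B-71 never forms.
K-30: reached.
M-58 would need K-30 and R-70 (R3), but R-70 never forms.
Reached: K-30 — 1 of the 6.

1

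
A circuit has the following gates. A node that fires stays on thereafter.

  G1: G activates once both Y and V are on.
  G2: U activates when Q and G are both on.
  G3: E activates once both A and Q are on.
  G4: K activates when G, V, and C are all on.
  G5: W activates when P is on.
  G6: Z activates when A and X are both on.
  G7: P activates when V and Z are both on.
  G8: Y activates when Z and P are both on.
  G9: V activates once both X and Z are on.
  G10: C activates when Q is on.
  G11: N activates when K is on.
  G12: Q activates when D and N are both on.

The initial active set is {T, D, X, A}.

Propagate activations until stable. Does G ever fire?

A and X are on, so Z activates (G6).
X and Z are on, so V activates (G9).
V and Z are on, so P activates (G7).
Z and P are on, so Y activates (G8).
G1: Y and V on → G on.

Yes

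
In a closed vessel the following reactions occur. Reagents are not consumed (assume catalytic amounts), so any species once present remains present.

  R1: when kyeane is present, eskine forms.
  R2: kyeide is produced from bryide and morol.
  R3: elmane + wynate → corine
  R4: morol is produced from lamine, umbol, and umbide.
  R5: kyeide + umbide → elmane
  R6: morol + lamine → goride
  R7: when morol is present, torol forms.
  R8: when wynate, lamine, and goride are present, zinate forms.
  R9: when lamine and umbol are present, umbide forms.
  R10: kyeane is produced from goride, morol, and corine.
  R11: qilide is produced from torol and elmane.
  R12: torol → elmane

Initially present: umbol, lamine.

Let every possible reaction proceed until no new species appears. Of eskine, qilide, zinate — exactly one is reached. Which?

qilide

lamine and umbol present → umbide forms (R9).
lamine, umbol, and umbide present → morol forms (R4).
morol present → torol forms (R7).
torol present → elmane forms (R12).
torol and elmane present → qilide forms (R11).
eskine would need kyeane (R1), but kyeane never forms. zinate would need wynate, lamine, and goride (R8), but wynate never forms.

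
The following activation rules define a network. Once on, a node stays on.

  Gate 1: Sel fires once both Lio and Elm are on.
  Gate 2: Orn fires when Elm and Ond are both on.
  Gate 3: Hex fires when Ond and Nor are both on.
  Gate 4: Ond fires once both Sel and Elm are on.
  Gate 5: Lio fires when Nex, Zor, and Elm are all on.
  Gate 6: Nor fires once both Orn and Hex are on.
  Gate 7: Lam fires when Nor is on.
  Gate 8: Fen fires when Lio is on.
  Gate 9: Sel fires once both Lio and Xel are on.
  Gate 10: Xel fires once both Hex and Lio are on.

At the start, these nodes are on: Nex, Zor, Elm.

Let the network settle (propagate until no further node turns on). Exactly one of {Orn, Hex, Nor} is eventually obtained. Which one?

Nex, Zor, and Elm are on, so Lio fires (Gate 5).
Lio and Elm are on, so Sel fires (Gate 1).
Sel and Elm are on, so Ond fires (Gate 4).
Elm and Ond are on, so Orn fires (Gate 2).
Hex would need Ond and Nor (Gate 3), but Nor never turns on. Nor would need Orn and Hex (Gate 6), but Hex never turns on.

Orn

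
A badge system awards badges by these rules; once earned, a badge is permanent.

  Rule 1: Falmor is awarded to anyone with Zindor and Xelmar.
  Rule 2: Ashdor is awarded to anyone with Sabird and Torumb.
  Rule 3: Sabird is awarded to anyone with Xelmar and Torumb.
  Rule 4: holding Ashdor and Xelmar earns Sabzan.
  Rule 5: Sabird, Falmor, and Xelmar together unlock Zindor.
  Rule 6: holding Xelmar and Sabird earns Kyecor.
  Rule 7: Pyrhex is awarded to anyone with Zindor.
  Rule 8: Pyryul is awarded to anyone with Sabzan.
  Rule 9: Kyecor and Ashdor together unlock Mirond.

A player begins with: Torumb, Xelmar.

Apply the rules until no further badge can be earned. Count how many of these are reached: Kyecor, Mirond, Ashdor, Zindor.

With Xelmar and Torumb, Sabird is earned (Rule 3).
With Xelmar and Sabird, Kyecor is earned (Rule 6).
With Sabird and Torumb, Ashdor is earned (Rule 2).
With Kyecor and Ashdor, Mirond is earned (Rule 9).
Kyecor: reached.
Mirond: reached.
Ashdor: reached.
Zindor would need Sabird, Falmor, and Xelmar (Rule 5), but Falmor is never earned.
Reached: Kyecor, Mirond, and Ashdor — 3 of the 4.

3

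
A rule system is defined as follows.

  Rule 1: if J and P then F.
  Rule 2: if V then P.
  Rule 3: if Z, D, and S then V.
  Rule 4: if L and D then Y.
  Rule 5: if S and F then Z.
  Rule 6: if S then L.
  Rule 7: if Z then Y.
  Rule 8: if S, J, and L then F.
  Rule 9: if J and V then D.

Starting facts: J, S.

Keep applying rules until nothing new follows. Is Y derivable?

From S, Rule 6 gives L.
From S, J, and L, Rule 8 gives F.
From S and F, Rule 5 gives Z.
From Z, Rule 7 gives Y.

Yes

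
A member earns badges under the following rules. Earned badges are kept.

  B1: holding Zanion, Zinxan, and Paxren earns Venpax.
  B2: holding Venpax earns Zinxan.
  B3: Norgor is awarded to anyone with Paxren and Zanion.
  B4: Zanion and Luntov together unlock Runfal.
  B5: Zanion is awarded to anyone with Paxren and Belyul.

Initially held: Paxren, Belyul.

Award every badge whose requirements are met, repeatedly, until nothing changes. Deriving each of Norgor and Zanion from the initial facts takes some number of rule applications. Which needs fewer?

Zanion: With Paxren and Belyul, Zanion is earned (B5). [1 rule application]
Norgor: With Paxren and Belyul, Zanion is earned (B5). With Paxren and Zanion, Norgor is earned (B3). [2 rule applications]
Zanion needs fewer.

Zanion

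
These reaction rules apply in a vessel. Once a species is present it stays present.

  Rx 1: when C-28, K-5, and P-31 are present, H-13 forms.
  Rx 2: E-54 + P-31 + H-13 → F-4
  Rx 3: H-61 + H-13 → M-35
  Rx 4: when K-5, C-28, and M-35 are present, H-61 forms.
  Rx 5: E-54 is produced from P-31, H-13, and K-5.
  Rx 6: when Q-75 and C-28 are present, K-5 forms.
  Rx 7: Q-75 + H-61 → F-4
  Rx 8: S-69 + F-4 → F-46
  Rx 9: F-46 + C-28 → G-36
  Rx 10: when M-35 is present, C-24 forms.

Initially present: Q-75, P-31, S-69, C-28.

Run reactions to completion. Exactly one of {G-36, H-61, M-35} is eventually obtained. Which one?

G-36

Q-75 and C-28 present → K-5 forms (Rx 6).
C-28, K-5, and P-31 present → H-13 forms (Rx 1).
P-31, H-13, and K-5 present → E-54 forms (Rx 5).
E-54, P-31, and H-13 present → F-4 forms (Rx 2).
S-69 and F-4 present → F-46 forms (Rx 8).
F-46 and C-28 present → G-36 forms (Rx 9).
H-61 would need K-5, C-28, and M-35 (Rx 4), but M-35 never forms. M-35 would need H-61 and H-13 (Rx 3), but H-61 never forms.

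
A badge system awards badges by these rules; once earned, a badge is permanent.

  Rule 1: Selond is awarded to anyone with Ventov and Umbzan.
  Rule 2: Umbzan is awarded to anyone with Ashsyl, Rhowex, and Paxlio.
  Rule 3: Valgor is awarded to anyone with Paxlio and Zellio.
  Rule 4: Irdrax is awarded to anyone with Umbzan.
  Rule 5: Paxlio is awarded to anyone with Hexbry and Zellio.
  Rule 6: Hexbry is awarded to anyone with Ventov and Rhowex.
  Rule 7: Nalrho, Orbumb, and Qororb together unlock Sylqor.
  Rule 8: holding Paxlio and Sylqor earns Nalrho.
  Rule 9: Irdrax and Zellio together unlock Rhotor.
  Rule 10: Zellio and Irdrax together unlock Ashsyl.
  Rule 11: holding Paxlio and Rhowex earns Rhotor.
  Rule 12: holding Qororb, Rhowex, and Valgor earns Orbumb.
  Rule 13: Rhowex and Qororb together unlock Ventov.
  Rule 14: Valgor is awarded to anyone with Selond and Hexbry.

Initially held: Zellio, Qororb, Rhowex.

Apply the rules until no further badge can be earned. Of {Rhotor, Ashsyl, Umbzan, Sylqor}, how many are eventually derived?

With Rhowex and Qororb, Ventov is earned (Rule 13).
With Ventov and Rhowex, Hexbry is earned (Rule 6).
With Hexbry and Zellio, Paxlio is earned (Rule 5).
With Paxlio and Rhowex, Rhotor is earned (Rule 11).
Rhotor: reached.
Ashsyl would need Zellio and Irdrax (Rule 10), but Irdrax is never earned.
Umbzan would need Ashsyl, Rhowex, and Paxlio (Rule 2), but Ashsyl is never earned.
Sylqor would need Nalrho, Orbumb, and Qororb (Rule 7), but Nalrho is never earned.
Reached: Rhotor — 1 of the 4.

1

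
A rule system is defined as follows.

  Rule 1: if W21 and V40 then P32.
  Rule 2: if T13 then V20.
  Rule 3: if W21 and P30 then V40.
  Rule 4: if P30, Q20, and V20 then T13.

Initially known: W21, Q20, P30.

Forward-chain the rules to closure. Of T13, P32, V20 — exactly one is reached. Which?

W21 and P30 hold, so V40 follows (Rule 3).
W21 and V40 hold, so P32 follows (Rule 1).
V20 would need T13 (Rule 2), but T13 is never established. T13 would need P30, Q20, and V20 (Rule 4), but V20 is never established.

P32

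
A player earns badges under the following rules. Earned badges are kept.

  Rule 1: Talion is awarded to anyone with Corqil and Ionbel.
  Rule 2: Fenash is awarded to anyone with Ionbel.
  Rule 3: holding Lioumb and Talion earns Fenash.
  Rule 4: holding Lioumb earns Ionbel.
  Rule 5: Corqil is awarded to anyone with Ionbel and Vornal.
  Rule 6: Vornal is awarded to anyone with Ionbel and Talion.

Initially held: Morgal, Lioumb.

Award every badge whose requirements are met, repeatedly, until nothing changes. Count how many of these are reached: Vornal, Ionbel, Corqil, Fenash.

With Lioumb, Ionbel is earned (Rule 4).
With Ionbel, Fenash is earned (Rule 2).
Vornal would need Ionbel and Talion (Rule 6), but Talion is never earned.
Ionbel: reached.
Corqil would need Ionbel and Vornal (Rule 5), but Vornal is never earned.
Fenash: reached.
Reached: Ionbel and Fenash — 2 of the 4.

2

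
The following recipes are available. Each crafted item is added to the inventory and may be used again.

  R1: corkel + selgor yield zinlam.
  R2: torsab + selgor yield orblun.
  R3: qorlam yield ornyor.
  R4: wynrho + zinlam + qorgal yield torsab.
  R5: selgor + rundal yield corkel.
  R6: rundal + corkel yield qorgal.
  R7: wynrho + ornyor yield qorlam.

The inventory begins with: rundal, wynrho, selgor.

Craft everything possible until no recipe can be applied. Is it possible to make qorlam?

qorlam would need wynrho and ornyor (R7), but ornyor is never obtained.

No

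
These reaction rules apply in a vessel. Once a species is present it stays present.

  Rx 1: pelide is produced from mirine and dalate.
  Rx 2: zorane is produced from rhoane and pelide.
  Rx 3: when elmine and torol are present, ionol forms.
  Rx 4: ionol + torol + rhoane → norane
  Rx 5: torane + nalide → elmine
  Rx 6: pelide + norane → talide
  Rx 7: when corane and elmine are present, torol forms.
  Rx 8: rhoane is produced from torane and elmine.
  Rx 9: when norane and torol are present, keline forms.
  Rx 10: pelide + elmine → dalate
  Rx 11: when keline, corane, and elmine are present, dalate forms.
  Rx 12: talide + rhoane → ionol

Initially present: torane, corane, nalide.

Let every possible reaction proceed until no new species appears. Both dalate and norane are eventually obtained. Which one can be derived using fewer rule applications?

norane

norane: torane and nalide present → elmine forms (Rx 5). corane and elmine present → torol forms (Rx 7). torane and elmine present → rhoane forms (Rx 8). elmine and torol present → ionol forms (Rx 3). ionol, torol, and rhoane present → norane forms (Rx 4). [5 rule applications]
dalate: torane and nalide present → elmine forms (Rx 5). corane and elmine present → torol forms (Rx 7). torane and elmine present → rhoane forms (Rx 8). elmine and torol present → ionol forms (Rx 3). ionol, torol, and rhoane present → norane forms (Rx 4). norane and torol present → keline forms (Rx 9). keline, corane, and elmine present → dalate forms (Rx 11). [7 rule applications]
norane needs fewer.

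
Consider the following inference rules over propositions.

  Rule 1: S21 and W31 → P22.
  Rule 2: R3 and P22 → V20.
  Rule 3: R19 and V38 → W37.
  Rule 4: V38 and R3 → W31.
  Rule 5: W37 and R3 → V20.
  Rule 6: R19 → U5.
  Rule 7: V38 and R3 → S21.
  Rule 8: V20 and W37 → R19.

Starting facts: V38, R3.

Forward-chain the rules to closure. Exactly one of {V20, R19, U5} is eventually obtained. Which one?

V20

V38 and R3 hold, so S21 follows (Rule 7).
From V38 and R3, Rule 4 gives W31.
S21 and W31 hold, so P22 follows (Rule 1).
From R3 and P22, Rule 2 gives V20.
R19 would need V20 and W37 (Rule 8), but W37 is never established. U5 would need R19 (Rule 6), but R19 is never established.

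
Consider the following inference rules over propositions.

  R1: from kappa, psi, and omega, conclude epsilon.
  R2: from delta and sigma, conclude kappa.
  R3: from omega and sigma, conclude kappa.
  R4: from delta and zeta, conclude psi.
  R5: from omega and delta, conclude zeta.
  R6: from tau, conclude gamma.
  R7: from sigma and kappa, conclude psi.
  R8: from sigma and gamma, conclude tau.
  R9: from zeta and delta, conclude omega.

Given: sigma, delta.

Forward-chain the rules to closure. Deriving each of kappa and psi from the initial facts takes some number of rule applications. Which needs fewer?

kappa

kappa: delta and sigma hold, so kappa follows (R2). [1 rule application]
psi: From delta and sigma, R2 gives kappa. sigma and kappa hold, so psi follows (R7). [2 rule applications]
kappa needs fewer.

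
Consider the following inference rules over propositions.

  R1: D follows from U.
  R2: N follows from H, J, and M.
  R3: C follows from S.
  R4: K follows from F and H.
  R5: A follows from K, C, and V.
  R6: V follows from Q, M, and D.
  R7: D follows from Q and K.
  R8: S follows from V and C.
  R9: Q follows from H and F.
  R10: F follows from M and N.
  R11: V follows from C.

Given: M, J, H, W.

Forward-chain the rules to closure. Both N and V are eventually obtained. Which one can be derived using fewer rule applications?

N: From H, J, and M, R2 gives N. [1 rule application]
V: H, J, and M hold, so N follows (R2). M and N hold, so F follows (R10). From F and H, R4 gives K. From H and F, R9 gives Q. From Q and K, R7 gives D. From Q, M, and D, R6 gives V. [6 rule applications]
N needs fewer.

N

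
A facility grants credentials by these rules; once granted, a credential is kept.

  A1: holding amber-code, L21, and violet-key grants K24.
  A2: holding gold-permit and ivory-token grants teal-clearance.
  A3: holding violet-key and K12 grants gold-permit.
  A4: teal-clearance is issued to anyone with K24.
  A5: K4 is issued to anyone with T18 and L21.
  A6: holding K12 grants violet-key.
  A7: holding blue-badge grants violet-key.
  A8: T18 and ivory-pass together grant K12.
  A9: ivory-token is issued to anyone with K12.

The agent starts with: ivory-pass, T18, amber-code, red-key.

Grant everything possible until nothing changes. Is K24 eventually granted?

No

K24 would need amber-code, L21, and violet-key (A1), but L21 is never granted.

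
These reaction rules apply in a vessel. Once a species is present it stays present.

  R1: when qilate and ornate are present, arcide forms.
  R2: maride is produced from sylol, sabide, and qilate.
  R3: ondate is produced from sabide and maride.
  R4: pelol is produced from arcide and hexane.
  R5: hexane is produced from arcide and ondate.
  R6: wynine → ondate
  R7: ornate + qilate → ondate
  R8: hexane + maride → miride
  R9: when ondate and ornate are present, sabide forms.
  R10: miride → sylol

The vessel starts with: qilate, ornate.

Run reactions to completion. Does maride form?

maride would need sylol, sabide, and qilate (R2), but sylol never forms.

No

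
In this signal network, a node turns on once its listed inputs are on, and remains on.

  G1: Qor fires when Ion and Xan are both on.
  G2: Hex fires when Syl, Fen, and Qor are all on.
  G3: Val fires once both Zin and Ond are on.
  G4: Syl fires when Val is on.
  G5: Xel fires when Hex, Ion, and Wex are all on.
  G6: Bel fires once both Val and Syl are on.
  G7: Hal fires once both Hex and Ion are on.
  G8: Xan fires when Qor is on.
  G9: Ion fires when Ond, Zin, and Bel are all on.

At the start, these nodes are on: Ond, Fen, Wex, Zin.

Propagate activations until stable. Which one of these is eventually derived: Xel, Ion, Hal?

Ion

Zin and Ond are on, so Val fires (G3).
G4: Val on → Syl on.
G6: Val and Syl on → Bel on.
G9: Ond, Zin, and Bel on → Ion on.
Xel would need Hex, Ion, and Wex (G5), but Hex never turns on. Hal would need Hex and Ion (G7), but Hex never turns on.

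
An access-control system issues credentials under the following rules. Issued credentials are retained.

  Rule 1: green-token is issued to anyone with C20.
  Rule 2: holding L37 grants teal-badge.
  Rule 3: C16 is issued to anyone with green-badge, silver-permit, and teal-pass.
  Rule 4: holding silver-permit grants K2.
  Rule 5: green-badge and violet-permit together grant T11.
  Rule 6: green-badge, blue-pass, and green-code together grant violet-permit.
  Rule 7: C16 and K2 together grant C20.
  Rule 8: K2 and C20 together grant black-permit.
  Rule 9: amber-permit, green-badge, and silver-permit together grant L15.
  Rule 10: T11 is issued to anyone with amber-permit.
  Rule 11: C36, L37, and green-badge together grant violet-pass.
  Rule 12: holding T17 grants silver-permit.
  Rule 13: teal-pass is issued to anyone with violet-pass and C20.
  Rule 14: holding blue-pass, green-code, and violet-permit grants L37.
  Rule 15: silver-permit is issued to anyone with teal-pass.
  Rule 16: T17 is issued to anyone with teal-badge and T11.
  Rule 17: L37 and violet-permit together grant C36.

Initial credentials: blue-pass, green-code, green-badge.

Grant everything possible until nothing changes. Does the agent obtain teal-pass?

No

teal-pass would need violet-pass and C20 (Rule 13), but C20 is never granted.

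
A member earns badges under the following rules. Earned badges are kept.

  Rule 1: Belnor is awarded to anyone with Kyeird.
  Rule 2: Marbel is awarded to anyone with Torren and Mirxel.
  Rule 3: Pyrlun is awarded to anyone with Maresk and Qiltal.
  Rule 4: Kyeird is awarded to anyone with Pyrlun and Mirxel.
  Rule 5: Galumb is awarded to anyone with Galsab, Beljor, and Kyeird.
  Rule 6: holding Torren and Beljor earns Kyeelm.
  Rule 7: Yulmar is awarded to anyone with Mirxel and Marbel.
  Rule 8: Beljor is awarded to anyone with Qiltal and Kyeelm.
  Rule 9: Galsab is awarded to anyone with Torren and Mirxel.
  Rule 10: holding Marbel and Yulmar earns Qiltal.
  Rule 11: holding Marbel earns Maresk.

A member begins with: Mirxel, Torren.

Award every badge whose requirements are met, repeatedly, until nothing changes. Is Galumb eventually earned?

No

Galumb would need Galsab, Beljor, and Kyeird (Rule 5), but Beljor is never earned.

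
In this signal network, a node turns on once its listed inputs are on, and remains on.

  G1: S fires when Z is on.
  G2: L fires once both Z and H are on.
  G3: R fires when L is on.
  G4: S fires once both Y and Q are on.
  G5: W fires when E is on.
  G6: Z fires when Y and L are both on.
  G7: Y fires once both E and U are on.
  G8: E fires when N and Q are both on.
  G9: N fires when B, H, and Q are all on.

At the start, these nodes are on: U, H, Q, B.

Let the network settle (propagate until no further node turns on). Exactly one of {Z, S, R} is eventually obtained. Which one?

B, H, and Q are on, so N fires (G9).
N and Q are on, so E fires (G8).
G7: E and U on → Y on.
G4: Y and Q on → S on.
R would need L (G3), but L never turns on. Z would need Y and L (G6), but L never turns on.

S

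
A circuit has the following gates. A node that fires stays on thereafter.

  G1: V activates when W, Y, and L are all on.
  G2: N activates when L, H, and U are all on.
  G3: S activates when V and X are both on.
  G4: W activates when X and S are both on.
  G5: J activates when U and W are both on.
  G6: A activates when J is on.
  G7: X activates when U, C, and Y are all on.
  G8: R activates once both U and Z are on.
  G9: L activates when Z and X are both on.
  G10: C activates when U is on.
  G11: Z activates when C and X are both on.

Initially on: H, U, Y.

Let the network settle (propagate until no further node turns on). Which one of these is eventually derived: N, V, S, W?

G10: U on → C on.
U, C, and Y are on, so X activates (G7).
C and X are on, so Z activates (G11).
G9: Z and X on → L on.
L, H, and U are on, so N activates (G2).
V would need W, Y, and L (G1), but W never turns on. S would need V and X (G3), but V never turns on. W would need X and S (G4), but S never turns on.

N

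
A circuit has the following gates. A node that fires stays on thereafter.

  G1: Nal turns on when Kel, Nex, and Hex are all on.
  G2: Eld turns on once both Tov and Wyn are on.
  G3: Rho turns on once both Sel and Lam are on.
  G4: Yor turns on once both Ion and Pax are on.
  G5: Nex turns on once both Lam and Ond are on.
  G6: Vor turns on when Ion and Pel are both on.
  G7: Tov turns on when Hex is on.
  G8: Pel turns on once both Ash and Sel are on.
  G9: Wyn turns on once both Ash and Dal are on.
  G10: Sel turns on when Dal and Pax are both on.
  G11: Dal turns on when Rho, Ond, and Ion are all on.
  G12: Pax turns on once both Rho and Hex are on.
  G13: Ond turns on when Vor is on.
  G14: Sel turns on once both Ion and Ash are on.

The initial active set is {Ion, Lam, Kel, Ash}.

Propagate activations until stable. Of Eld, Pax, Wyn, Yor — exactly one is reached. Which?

Wyn

G14: Ion and Ash on → Sel on.
Ash and Sel are on, so Pel turns on (G8).
Sel and Lam are on, so Rho turns on (G3).
G6: Ion and Pel on → Vor on.
G13: Vor on → Ond on.
G11: Rho, Ond, and Ion on → Dal on.
G9: Ash and Dal on → Wyn on.
Eld would need Tov and Wyn (G2), but Tov never turns on. Pax would need Rho and Hex (G12), but Hex never turns on. Yor would need Ion and Pax (G4), but Pax never turns on.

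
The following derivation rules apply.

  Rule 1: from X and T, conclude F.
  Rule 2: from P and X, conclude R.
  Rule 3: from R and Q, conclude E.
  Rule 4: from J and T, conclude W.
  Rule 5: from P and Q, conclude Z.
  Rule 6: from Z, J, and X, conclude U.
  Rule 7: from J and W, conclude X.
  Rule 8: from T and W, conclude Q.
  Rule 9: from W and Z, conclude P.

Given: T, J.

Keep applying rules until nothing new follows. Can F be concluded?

From J and T, Rule 4 gives W.
J and W hold, so X follows (Rule 7).
X and T hold, so F follows (Rule 1).

Yes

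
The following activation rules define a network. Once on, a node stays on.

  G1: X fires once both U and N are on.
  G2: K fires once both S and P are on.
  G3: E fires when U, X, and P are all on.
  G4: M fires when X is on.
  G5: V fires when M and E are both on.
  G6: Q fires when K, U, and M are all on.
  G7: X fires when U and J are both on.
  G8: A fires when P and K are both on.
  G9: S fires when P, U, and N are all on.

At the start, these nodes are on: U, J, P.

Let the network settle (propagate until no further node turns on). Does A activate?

No

A would need P and K (G8), but K never turns on.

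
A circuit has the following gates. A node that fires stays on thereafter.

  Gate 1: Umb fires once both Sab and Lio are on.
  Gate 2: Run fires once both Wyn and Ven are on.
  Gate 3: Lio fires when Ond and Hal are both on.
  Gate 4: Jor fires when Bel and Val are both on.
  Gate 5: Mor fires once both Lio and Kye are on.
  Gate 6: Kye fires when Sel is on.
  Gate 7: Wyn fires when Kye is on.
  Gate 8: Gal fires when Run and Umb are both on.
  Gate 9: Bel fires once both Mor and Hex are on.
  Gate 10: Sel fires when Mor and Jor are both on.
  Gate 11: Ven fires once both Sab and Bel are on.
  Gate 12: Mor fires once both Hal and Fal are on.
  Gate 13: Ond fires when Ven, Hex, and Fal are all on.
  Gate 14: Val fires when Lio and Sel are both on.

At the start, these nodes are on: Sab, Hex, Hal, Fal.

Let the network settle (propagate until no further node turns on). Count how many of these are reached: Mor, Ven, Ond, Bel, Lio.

Gate 12: Hal and Fal on → Mor on.
Gate 9: Mor and Hex on → Bel on.
Gate 11: Sab and Bel on → Ven on.
Gate 13: Ven, Hex, and Fal on → Ond on.
Ond and Hal are on, so Lio fires (Gate 3).
Mor: reached.
Ven: reached.
Ond: reached.
Bel: reached.
Lio: reached.
All 5 are reached.

5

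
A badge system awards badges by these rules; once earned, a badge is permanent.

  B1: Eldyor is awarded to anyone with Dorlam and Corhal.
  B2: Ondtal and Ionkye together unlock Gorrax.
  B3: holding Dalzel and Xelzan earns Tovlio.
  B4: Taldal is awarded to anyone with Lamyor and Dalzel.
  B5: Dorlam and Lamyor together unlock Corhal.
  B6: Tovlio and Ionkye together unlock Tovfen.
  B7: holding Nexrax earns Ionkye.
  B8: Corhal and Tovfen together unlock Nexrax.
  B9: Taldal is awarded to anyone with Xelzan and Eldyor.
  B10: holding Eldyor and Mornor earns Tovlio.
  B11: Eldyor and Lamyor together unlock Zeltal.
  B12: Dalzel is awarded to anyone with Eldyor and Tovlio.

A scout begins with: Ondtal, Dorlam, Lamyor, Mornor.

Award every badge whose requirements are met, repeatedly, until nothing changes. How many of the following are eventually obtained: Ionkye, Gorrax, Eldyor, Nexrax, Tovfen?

With Dorlam and Lamyor, Corhal is earned (B5).
With Dorlam and Corhal, Eldyor is earned (B1).
Ionkye would need Nexrax (B7), but Nexrax is never earned.
Gorrax would need Ondtal and Ionkye (B2), but Ionkye is never earned.
Eldyor: reached.
Nexrax would need Corhal and Tovfen (B8), but Tovfen is never earned.
Tovfen would need Tovlio and Ionkye (B6), but Ionkye is never earned.
Reached: Eldyor — 1 of the 5.

1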